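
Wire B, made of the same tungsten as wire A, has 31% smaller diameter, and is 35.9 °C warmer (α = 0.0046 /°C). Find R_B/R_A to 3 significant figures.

R ∝ ρL/d² with ρ ∝ (1+αΔT), so R_B/R_A = (1 − 31/100)⁻² × (1 + 0.0046×35.9)
= 2.1 × 1.165 = 2.45

2.45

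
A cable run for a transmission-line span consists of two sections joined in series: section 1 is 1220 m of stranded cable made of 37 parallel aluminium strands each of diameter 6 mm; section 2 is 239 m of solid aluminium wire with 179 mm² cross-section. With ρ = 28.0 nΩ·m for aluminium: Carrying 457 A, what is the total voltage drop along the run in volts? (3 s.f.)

ρ = 28.0 nΩ·m = 2.80×10^-8 Ω·m
Section 1: A_strand = π(3.0000e-03)² = 2.827e-05 m²; R₁ = ρL/(N·A_s) = (2.80×10^-8)(1220)/(37×2.827e-05) = 0.03265 Ω
Section 2: A = 179 mm² = 1.790e-04 m²
R₂ = (2.80×10^-8)(239)/(1.790e-04) = 0.03739 Ω
R = R₁ + R₂ = 0.07004 Ω
V = IR = 457 × 0.07004 = 32.0 V

32.0 V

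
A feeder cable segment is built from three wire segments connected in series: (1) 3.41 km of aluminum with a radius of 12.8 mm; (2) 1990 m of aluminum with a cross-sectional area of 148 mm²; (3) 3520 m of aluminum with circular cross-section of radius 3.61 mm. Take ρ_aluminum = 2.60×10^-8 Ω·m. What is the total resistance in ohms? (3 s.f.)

Seg 1: A = πr² = π(1.2800e-02 m)² = 5.147e-04 m²
R_1 = (2.60×10^-8)(3410)/(5.147e-04) = 0.1722 Ω
Seg 2: A = 148 mm² = 1.480e-04 m²
R_2 = (2.60×10^-8)(1990)/(1.480e-04) = 0.3496 Ω
Seg 3: A = πr² = π(3.6100e-03 m)² = 4.094e-05 m²
R_3 = (2.60×10^-8)(3520)/(4.094e-05) = 2.235 Ω
R_total = R_1 + R_2 + R_3 = 2.76 Ω

2.76 Ω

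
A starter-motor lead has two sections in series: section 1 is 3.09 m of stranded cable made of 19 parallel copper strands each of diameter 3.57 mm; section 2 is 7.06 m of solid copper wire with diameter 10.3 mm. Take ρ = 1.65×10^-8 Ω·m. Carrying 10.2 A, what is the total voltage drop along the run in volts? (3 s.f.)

Section 1: A_strand = π(1.7850e-03)² = 1.001e-05 m²; R₁ = ρL/(N·A_s) = (1.65×10^-8)(3.09)/(19×1.001e-05) = 2.681×10^-4 Ω
Section 2: A = π(d/2)² = π(5.1500e-03 m)² = 8.332e-05 m²
R₂ = (1.65×10^-8)(7.06)/(8.332e-05) = 0.001398 Ω
R = R₁ + R₂ = 0.001666 Ω
V = IR = 10.2 × 0.001666 = 0.0170 V

0.0170 V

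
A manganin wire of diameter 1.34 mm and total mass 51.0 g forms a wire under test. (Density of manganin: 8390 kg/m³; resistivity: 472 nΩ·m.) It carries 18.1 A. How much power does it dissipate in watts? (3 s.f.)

473 W

ρ = 472 nΩ·m = 4.72×10^-7 Ω·m
A = π(d/2)² = π(6.7000e-04 m)² = 1.4103e-06 m²
L = m/(density·A) = 0.051/(8390×1.4103e-06) = 4.31 m
R = ρL/A = (4.72×10^-7)(4.31)/(1.4103e-06) = 1.443 Ω
P = I²R = (18.1)² × 1.443 = 473 W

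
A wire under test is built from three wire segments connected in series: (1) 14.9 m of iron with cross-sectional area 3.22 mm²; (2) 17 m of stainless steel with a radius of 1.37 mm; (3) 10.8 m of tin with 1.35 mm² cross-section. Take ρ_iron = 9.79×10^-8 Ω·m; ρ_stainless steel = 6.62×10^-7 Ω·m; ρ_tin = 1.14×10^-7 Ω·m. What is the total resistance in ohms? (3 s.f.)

Seg 1: A = 3.22 mm² = 3.220e-06 m²
R_1 = (9.79×10^-8)(14.9)/(3.220e-06) = 0.453 Ω
Seg 2: A = πr² = π(1.3700e-03 m)² = 5.896e-06 m²
R_2 = (6.62×10^-7)(17)/(5.896e-06) = 1.909 Ω
Seg 3: A = 1.35 mm² = 1.350e-06 m²
R_3 = (1.14×10^-7)(10.8)/(1.350e-06) = 0.912 Ω
R_total = R_1 + R_2 + R_3 = 3.27 Ω

3.27 Ω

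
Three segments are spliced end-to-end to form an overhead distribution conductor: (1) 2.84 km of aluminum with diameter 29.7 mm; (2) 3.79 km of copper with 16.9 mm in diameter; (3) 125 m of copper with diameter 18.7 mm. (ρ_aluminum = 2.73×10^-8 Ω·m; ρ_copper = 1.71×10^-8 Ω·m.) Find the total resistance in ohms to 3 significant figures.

0.409 Ω

Seg 1: A = π(d/2)² = π(1.4850e-02 m)² = 6.928e-04 m²
R_1 = (2.73×10^-8)(2840)/(6.928e-04) = 0.1119 Ω
Seg 2: A = π(d/2)² = π(8.4500e-03 m)² = 2.243e-04 m²
R_2 = (1.71×10^-8)(3790)/(2.243e-04) = 0.2889 Ω
Seg 3: A = π(d/2)² = π(9.3500e-03 m)² = 2.746e-04 m²
R_3 = (1.71×10^-8)(125)/(2.746e-04) = 0.007783 Ω
R_total = R_1 + R_2 + R_3 = 0.409 Ω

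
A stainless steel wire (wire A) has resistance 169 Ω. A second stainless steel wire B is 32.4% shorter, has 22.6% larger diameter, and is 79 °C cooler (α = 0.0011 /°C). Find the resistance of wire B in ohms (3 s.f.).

69.4 Ω

R ∝ ρL/d² with ρ ∝ (1+αΔT), so R_B/R_A = (1 − 32.4/100) × (1 + 22.6/100)⁻² × (1 − 0.0011×79)
= 0.676 × 0.6653 × 0.9131 = 0.4107
R_B = 0.4107 × 169 = 69.4 Ω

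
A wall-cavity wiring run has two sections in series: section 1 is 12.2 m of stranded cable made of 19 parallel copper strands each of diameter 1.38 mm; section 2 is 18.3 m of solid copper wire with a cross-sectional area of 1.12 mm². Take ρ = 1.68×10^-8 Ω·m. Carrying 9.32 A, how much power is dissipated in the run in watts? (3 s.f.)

Section 1: A_strand = π(6.9000e-04)² = 1.496e-06 m²; R₁ = ρL/(N·A_s) = (1.68×10^-8)(12.2)/(19×1.496e-06) = 0.007212 Ω
Section 2: A = 1.12 mm² = 1.120e-06 m²
R₂ = (1.68×10^-8)(18.3)/(1.120e-06) = 0.2745 Ω
R = R₁ + R₂ = 0.2817 Ω
P = I²R = (9.32)² × 0.2817 = 24.5 W

24.5 W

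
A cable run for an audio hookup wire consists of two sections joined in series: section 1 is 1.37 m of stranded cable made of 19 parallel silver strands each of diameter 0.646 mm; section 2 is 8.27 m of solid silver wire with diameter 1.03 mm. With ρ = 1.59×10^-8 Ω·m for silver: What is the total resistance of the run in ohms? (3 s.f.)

0.161 Ω

Section 1: A_strand = π(3.2300e-04)² = 3.278e-07 m²; R₁ = ρL/(N·A_s) = (1.59×10^-8)(1.37)/(19×3.278e-07) = 0.003498 Ω
Section 2: A = π(d/2)² = π(5.1500e-04 m)² = 8.332e-07 m²
R₂ = (1.59×10^-8)(8.27)/(8.332e-07) = 0.1578 Ω
R = R₁ + R₂ = 0.161 Ω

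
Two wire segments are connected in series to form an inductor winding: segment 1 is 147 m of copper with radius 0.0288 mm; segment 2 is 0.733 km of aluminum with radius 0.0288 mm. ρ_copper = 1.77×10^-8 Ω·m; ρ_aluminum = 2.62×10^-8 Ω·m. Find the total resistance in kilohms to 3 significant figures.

Segment 1: A = πr² = π(2.8800e-05 m)² = 2.606e-09 m²
R₁ = ρL/A = (1.77×10^-8)(147)/(2.606e-09) = 998.5 Ω
R₂ = (2.62×10^-8)(733)/(2.606e-09) = 7370 Ω
R = R₁ + R₂ = 8.37 kΩ

8.37 kΩ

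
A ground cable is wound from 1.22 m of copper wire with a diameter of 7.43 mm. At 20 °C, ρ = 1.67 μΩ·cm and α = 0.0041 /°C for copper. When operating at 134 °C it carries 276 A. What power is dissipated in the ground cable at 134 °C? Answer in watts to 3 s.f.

52.5 W

ρ = 1.67 μΩ·cm = 1.67×10^-8 Ω·m
A = π(d/2)² = π(3.7150e-03 m)² = 4.336e-05 m²
R₍20₎ = ρL/A = (1.67×10^-8)(1.22)/(4.336e-05) = 4.699×10^-4 Ω
R₍134₎ = R₍20₎(1 + αΔT) = 4.699×10^-4 × (1 + 0.0041×114) = 6.895×10^-4 Ω
P = I²R = (276)² × 6.895×10^-4 = 52.5 W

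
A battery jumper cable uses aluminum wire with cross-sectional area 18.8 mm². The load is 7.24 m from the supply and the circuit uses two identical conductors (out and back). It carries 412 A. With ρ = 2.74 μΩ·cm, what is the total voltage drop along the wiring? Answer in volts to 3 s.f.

8.69 V

ρ = 2.74 μΩ·cm = 2.74×10^-8 Ω·m
A = 18.8 mm² = 1.880e-05 m²
Total conductor length (both ways) L = 2 × 7.24 = 14.48 m
R = ρL/A = (2.74×10^-8)(14.48)/(1.880e-05) = 0.0211 Ω
V = IR = 412 × 0.0211 = 8.69 V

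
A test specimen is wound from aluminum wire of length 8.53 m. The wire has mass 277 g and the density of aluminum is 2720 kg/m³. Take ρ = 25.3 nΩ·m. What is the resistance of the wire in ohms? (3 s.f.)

0.0181 Ω

ρ = 25.3 nΩ·m = 2.53×10^-8 Ω·m
A = m/(density·L) = 0.277/(2720×8.53) = 1.1939e-05 m²
R = ρL/A = (2.53×10^-8)(8.53)/(1.1939e-05) = 0.0181 Ω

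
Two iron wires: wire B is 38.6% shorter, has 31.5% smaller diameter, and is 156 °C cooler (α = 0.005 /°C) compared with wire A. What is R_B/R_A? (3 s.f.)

0.288

R ∝ ρL/d² with ρ ∝ (1+αΔT), so R_B/R_A = (1 − 38.6/100) × (1 − 31.5/100)⁻² × (1 − 0.005×156)
= 0.614 × 2.131 × 0.22 = 0.288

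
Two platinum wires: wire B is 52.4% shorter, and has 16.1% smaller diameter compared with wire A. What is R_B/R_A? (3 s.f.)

R ∝ L/d², so R_B/R_A = (1 − 52.4/100) × (1 − 16.1/100)⁻²
= 0.476 × 1.421 = 0.676

0.676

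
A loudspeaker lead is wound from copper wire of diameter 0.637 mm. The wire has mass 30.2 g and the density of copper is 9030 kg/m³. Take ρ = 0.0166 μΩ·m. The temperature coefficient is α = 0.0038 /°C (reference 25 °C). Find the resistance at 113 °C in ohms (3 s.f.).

0.729 Ω

ρ = 0.0166 μΩ·m = 1.66×10^-8 Ω·m
A = π(d/2)² = π(3.1850e-04 m)² = 3.1869e-07 m²
L = m/(density·A) = 0.0302/(9030×3.1869e-07) = 10.49 m
R = ρL/A = (1.66×10^-8)(10.49)/(3.1869e-07) = 0.5466 Ω
R(113 °C) = 0.5466 × (1 + 0.0038×88) = 0.729 Ω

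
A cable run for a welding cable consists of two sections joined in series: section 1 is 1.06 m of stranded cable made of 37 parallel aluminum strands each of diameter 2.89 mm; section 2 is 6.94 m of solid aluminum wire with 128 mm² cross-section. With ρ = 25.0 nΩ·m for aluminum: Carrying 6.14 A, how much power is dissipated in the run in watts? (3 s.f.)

0.0552 W

ρ = 25.0 nΩ·m = 2.50×10^-8 Ω·m
Section 1: A_strand = π(1.4450e-03)² = 6.560e-06 m²; R₁ = ρL/(N·A_s) = (2.50×10^-8)(1.06)/(37×6.560e-06) = 1.092×10^-4 Ω
Section 2: A = 128 mm² = 1.280e-04 m²
R₂ = (2.50×10^-8)(6.94)/(1.280e-04) = 0.001355 Ω
R = R₁ + R₂ = 0.001465 Ω
P = I²R = (6.14)² × 0.001465 = 0.0552 W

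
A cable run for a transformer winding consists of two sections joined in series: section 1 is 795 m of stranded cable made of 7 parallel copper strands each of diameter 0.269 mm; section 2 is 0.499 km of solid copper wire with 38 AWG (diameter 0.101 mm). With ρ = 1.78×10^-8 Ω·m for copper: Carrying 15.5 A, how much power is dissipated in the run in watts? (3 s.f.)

2.75×10^5 W

Section 1: A_strand = π(1.3450e-04)² = 5.683e-08 m²; R₁ = ρL/(N·A_s) = (1.78×10^-8)(795)/(7×5.683e-08) = 35.57 Ω
Section 2: A = π(0.101/2 mm)² = π(5.0500e-05 m)² = 8.012e-09 m²
R₂ = (1.78×10^-8)(499)/(8.012e-09) = 1109 Ω
R = R₁ + R₂ = 1144 Ω
P = I²R = (15.5)² × 1144 = 2.75×10^5 W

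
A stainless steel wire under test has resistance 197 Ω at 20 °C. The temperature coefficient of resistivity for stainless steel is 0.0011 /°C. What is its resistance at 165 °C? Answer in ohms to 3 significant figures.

ΔT = 165 − 20 = 145 °C
R = R₀(1 + αΔT) = 197 × (1 + 0.0011×145) = 197 × 1.159 = 228 Ω

228 Ω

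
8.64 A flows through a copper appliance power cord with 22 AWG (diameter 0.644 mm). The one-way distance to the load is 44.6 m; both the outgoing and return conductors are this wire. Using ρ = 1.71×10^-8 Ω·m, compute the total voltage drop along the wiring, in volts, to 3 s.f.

A = π(0.644/2 mm)² = π(3.2200e-04 m)² = 3.257e-07 m²
Total conductor length (both ways) L = 2 × 44.6 = 89.2 m
R = ρL/A = (1.71×10^-8)(89.2)/(3.257e-07) = 4.683 Ω
V = IR = 8.64 × 4.683 = 40.5 V

40.5 V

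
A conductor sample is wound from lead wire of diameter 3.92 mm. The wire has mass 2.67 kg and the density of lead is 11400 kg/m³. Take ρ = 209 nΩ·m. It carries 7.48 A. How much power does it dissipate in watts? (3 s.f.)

ρ = 209 nΩ·m = 2.09×10^-7 Ω·m
A = π(d/2)² = π(1.9600e-03 m)² = 1.2069e-05 m²
L = m/(density·A) = 2.67/(11400×1.2069e-05) = 19.41 m
R = ρL/A = (2.09×10^-7)(19.41)/(1.2069e-05) = 0.3361 Ω
P = I²R = (7.48)² × 0.3361 = 18.8 W

18.8 W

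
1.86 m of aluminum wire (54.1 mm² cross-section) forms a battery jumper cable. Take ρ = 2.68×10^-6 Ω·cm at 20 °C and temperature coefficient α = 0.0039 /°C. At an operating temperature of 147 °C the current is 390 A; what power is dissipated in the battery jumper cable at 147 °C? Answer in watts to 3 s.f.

ρ = 2.68×10^-6 Ω·cm = 2.68×10^-8 Ω·m
A = 54.1 mm² = 5.410e-05 m²
R₍20₎ = ρL/A = (2.68×10^-8)(1.86)/(5.410e-05) = 9.214×10^-4 Ω
R₍147₎ = R₍20₎(1 + αΔT) = 9.214×10^-4 × (1 + 0.0039×127) = 0.001378 Ω
P = I²R = (390)² × 0.001378 = 210 W

210 W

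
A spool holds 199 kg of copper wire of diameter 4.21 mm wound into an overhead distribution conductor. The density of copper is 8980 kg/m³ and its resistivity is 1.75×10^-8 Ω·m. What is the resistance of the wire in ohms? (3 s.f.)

2.00 Ω

A = π(d/2)² = π(2.1050e-03 m)² = 1.3920e-05 m²
L = m/(density·A) = 199/(8980×1.3920e-05) = 1592 m
R = ρL/A = (1.75×10^-8)(1592)/(1.3920e-05) = 2.00 Ω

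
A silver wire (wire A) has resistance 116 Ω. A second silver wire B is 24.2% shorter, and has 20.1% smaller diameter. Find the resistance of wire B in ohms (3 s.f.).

R ∝ L/d², so R_B/R_A = (1 − 24.2/100) × (1 − 20.1/100)⁻²
= 0.758 × 1.566 = 1.187
R_B = 1.187 × 116 = 138 Ω

138 Ω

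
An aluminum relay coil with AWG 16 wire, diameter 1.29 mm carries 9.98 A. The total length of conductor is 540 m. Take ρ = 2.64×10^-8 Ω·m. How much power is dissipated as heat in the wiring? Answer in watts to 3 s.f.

A = π(1.29/2 mm)² = π(6.4500e-04 m)² = 1.307e-06 m²
R = ρL/A = (2.64×10^-8)(540)/(1.307e-06) = 10.91 Ω
P = I²R = (9.98)² × 10.91 = 1090 W

1090 W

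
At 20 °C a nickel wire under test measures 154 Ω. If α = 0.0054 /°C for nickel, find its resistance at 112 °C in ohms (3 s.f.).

231 Ω

ΔT = 112 − 20 = 92 °C
R = R₀(1 + αΔT) = 154 × (1 + 0.0054×92) = 154 × 1.497 = 231 Ω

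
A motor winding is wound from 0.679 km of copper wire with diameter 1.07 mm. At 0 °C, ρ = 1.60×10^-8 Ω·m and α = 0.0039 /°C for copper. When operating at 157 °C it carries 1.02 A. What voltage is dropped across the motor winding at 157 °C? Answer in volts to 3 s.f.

19.9 V

A = π(d/2)² = π(5.3500e-04 m)² = 8.992e-07 m²
R₍0₎ = ρL/A = (1.60×10^-8)(679)/(8.992e-07) = 12.08 Ω
R₍157₎ = R₍0₎(1 + αΔT) = 12.08 × (1 + 0.0039×157) = 19.48 Ω
V = IR = 1.02 × 19.48 = 19.9 V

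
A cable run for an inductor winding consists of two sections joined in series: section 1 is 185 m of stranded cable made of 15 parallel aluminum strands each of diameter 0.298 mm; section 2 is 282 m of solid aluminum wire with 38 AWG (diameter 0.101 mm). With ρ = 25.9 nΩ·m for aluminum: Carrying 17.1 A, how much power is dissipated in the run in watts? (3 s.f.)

ρ = 25.9 nΩ·m = 2.59×10^-8 Ω·m
Section 1: A_strand = π(1.4900e-04)² = 6.975e-08 m²; R₁ = ρL/(N·A_s) = (2.59×10^-8)(185)/(15×6.975e-08) = 4.58 Ω
Section 2: A = π(0.101/2 mm)² = π(5.0500e-05 m)² = 8.012e-09 m²
R₂ = (2.59×10^-8)(282)/(8.012e-09) = 911.6 Ω
R = R₁ + R₂ = 916.2 Ω
P = I²R = (17.1)² × 916.2 = 2.68×10^5 W

2.68×10^5 W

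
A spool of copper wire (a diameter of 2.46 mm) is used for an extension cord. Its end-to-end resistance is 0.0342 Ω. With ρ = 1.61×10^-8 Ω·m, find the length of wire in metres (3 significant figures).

10.1 m

A = π(d/2)² = π(1.2300e-03 m)² = 4.753e-06 m²
L = RA/ρ = (0.0342)(4.753e-06)/(1.61×10^-8) = 10.1 m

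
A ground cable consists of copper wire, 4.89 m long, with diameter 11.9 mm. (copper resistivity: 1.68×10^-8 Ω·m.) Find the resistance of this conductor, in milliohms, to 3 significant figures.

A = π(d/2)² = π(5.9500e-03 m)² = 1.112e-04 m²
R = ρL/A = (1.68×10^-8)(4.89 m)/(1.112e-04 m²) = 0.739 mΩ

0.739 mΩ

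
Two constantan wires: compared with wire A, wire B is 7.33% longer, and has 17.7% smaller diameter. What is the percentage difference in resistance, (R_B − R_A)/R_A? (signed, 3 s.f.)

R ∝ L/d², so R_B/R_A = (1 + 7.33/100) × (1 − 17.7/100)⁻²
= 1.073 × 1.476 = 1.585
(R_B − R_A)/R_A = 1.585 − 1 = 58.5%

58.5%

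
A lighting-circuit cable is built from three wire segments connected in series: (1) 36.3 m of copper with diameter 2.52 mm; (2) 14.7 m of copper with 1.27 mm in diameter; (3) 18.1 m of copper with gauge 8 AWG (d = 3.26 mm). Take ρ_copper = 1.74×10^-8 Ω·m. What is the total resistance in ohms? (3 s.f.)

Seg 1: A = π(d/2)² = π(1.2600e-03 m)² = 4.988e-06 m²
R_1 = (1.74×10^-8)(36.3)/(4.988e-06) = 0.1266 Ω
Seg 2: A = π(d/2)² = π(6.3500e-04 m)² = 1.267e-06 m²
R_2 = (1.74×10^-8)(14.7)/(1.267e-06) = 0.2019 Ω
Seg 3: A = π(3.26/2 mm)² = π(1.6300e-03 m)² = 8.347e-06 m²
R_3 = (1.74×10^-8)(18.1)/(8.347e-06) = 0.03773 Ω
R_total = R_1 + R_2 + R_3 = 0.366 Ω

0.366 Ω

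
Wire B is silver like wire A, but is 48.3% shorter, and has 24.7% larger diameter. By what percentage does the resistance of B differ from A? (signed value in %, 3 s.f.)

R ∝ L/d², so R_B/R_A = (1 − 48.3/100) × (1 + 24.7/100)⁻²
= 0.517 × 0.6431 = 0.3325
(R_B − R_A)/R_A = 0.3325 − 1 = -66.8%

-66.8%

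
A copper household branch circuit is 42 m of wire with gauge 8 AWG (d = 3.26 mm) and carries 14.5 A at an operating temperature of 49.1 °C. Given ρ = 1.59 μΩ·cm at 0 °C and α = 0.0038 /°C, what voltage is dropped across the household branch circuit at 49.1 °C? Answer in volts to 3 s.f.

1.38 V

ρ = 1.59 μΩ·cm = 1.59×10^-8 Ω·m
A = π(3.26/2 mm)² = π(1.6300e-03 m)² = 8.347e-06 m²
R₍0₎ = ρL/A = (1.59×10^-8)(42)/(8.347e-06) = 0.08001 Ω
R₍49.1₎ = R₍0₎(1 + αΔT) = 0.08001 × (1 + 0.0038×49.1) = 0.09493 Ω
V = IR = 14.5 × 0.09493 = 1.38 V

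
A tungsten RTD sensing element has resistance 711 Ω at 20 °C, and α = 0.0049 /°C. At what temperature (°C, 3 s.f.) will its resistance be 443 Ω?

-56.9 °C

R = R₀(1 + α(T − T₀)) ⇒ T = T₀ + (R/R₀ − 1)/α
T = 20 + (443/711 − 1)/0.0049 = 20 + (-0.3769)/0.0049 = -56.9 °C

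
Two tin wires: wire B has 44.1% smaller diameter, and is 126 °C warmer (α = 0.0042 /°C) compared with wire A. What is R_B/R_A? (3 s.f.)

4.89

R ∝ ρL/d² with ρ ∝ (1+αΔT), so R_B/R_A = (1 − 44.1/100)⁻² × (1 + 0.0042×126)
= 3.2 × 1.529 = 4.89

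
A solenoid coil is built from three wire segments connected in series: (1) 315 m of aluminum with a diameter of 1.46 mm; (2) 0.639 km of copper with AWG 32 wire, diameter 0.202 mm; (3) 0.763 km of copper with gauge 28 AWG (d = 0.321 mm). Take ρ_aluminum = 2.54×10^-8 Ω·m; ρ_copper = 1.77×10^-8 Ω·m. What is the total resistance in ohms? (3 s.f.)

525 Ω

Seg 1: A = π(d/2)² = π(7.3000e-04 m)² = 1.674e-06 m²
R_1 = (2.54×10^-8)(315)/(1.674e-06) = 4.779 Ω
Seg 2: A = π(0.202/2 mm)² = π(1.0100e-04 m)² = 3.205e-08 m²
R_2 = (1.77×10^-8)(639)/(3.205e-08) = 352.9 Ω
Seg 3: A = π(0.321/2 mm)² = π(1.6050e-04 m)² = 8.093e-08 m²
R_3 = (1.77×10^-8)(763)/(8.093e-08) = 166.9 Ω
R_total = R_1 + R_2 + R_3 = 525 Ω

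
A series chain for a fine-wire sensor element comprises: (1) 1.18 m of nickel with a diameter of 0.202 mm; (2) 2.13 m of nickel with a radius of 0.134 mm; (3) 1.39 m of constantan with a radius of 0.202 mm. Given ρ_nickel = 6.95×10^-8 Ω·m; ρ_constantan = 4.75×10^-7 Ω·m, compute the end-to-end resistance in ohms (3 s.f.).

Seg 1: A = π(d/2)² = π(1.0100e-04 m)² = 3.205e-08 m²
R_1 = (6.95×10^-8)(1.18)/(3.205e-08) = 2.559 Ω
Seg 2: A = πr² = π(1.3400e-04 m)² = 5.641e-08 m²
R_2 = (6.95×10^-8)(2.13)/(5.641e-08) = 2.624 Ω
Seg 3: A = πr² = π(2.0200e-04 m)² = 1.282e-07 m²
R_3 = (4.75×10^-7)(1.39)/(1.282e-07) = 5.151 Ω
R_total = R_1 + R_2 + R_3 = 10.3 Ω

10.3 Ω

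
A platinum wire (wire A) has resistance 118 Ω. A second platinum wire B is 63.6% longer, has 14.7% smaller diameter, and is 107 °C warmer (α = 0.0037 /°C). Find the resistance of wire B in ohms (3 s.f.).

R ∝ ρL/d² with ρ ∝ (1+αΔT), so R_B/R_A = (1 + 63.6/100) × (1 − 14.7/100)⁻² × (1 + 0.0037×107)
= 1.636 × 1.374 × 1.396 = 3.139
R_B = 3.139 × 118 = 370 Ω

370 Ω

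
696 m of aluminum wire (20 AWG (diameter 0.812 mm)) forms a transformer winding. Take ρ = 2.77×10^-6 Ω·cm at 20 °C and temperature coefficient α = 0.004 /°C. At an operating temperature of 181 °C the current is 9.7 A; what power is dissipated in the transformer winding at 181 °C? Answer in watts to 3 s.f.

5760 W

ρ = 2.77×10^-6 Ω·cm = 2.77×10^-8 Ω·m
A = π(0.812/2 mm)² = π(4.0600e-04 m)² = 5.178e-07 m²
R₍20₎ = ρL/A = (2.77×10^-8)(696)/(5.178e-07) = 37.23 Ω
R₍181₎ = R₍20₎(1 + αΔT) = 37.23 × (1 + 0.004×161) = 61.21 Ω
P = I²R = (9.7)² × 61.21 = 5760 W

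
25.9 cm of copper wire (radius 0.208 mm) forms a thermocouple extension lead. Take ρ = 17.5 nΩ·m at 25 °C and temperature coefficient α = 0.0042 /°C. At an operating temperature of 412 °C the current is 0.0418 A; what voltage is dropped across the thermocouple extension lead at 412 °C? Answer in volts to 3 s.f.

ρ = 17.5 nΩ·m = 1.75×10^-8 Ω·m
A = πr² = π(2.0800e-04 m)² = 1.359e-07 m²
R₍25₎ = ρL/A = (1.75×10^-8)(0.259)/(1.359e-07) = 0.03335 Ω
R₍412₎ = R₍25₎(1 + αΔT) = 0.03335 × (1 + 0.0042×387) = 0.08755 Ω
V = IR = 0.0418 × 0.08755 = 0.00366 V

0.00366 V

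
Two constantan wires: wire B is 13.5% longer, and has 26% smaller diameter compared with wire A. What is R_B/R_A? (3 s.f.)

R ∝ L/d², so R_B/R_A = (1 + 13.5/100) × (1 − 26/100)⁻²
= 1.135 × 1.826 = 2.07

2.07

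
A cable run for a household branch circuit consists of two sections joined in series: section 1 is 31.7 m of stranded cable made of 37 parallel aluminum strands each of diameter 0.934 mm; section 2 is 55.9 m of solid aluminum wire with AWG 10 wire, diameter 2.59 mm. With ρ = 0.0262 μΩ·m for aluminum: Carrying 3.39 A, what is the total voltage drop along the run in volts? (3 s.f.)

ρ = 0.0262 μΩ·m = 2.62×10^-8 Ω·m
Section 1: A_strand = π(4.6700e-04)² = 6.851e-07 m²; R₁ = ρL/(N·A_s) = (2.62×10^-8)(31.7)/(37×6.851e-07) = 0.03276 Ω
Section 2: A = π(2.59/2 mm)² = π(1.2950e-03 m)² = 5.269e-06 m²
R₂ = (2.62×10^-8)(55.9)/(5.269e-06) = 0.278 Ω
R = R₁ + R₂ = 0.3107 Ω
V = IR = 3.39 × 0.3107 = 1.05 V

1.05 V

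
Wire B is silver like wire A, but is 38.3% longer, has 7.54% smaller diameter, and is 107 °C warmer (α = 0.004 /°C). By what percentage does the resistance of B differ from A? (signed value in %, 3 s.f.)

R ∝ ρL/d² with ρ ∝ (1+αΔT), so R_B/R_A = (1 + 38.3/100) × (1 − 7.54/100)⁻² × (1 + 0.004×107)
= 1.383 × 1.17 × 1.428 = 2.31
(R_B − R_A)/R_A = 2.31 − 1 = 131%

131%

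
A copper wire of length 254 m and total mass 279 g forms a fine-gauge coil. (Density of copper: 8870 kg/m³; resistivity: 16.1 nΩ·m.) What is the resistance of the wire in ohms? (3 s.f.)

ρ = 16.1 nΩ·m = 1.61×10^-8 Ω·m
A = m/(density·L) = 0.279/(8870×254) = 1.2384e-07 m²
R = ρL/A = (1.61×10^-8)(254)/(1.2384e-07) = 33.0 Ω

33.0 Ω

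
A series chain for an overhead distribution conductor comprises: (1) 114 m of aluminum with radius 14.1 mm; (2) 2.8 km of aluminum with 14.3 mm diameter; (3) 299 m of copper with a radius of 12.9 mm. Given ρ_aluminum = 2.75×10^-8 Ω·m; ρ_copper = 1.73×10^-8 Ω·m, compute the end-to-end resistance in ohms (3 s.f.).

0.494 Ω

Seg 1: A = πr² = π(1.4100e-02 m)² = 6.246e-04 m²
R_1 = (2.75×10^-8)(114)/(6.246e-04) = 0.005019 Ω
Seg 2: A = π(d/2)² = π(7.1500e-03 m)² = 1.606e-04 m²
R_2 = (2.75×10^-8)(2800)/(1.606e-04) = 0.4794 Ω
Seg 3: A = πr² = π(1.2900e-02 m)² = 5.228e-04 m²
R_3 = (1.73×10^-8)(299)/(5.228e-04) = 0.009894 Ω
R_total = R_1 + R_2 + R_3 = 0.494 Ω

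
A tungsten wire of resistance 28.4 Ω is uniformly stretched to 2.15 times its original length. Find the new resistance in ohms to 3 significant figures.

131 Ω

Volume constant ⇒ A' = A/k with k = 2.15. R' = ρ(kL)/(A/k) = k²R.
R' = 4.622 × 28.4 = 131 Ω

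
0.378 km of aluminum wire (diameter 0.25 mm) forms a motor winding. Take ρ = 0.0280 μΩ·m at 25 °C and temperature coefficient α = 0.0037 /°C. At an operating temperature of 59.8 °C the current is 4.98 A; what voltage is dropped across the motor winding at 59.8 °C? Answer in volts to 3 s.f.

ρ = 0.0280 μΩ·m = 2.80×10^-8 Ω·m
A = π(d/2)² = π(1.2500e-04 m)² = 4.909e-08 m²
R₍25₎ = ρL/A = (2.80×10^-8)(378)/(4.909e-08) = 215.6 Ω
R₍59.8₎ = R₍25₎(1 + αΔT) = 215.6 × (1 + 0.0037×34.8) = 243.4 Ω
V = IR = 4.98 × 243.4 = 1210 V

1210 V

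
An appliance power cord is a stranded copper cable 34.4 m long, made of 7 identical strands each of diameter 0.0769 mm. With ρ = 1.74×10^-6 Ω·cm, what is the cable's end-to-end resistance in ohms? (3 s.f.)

ρ = 1.74×10^-6 Ω·cm = 1.74×10^-8 Ω·m
A_strand = π(3.8450e-05 m)² = 4.645e-09 m²
R_strand = ρL/A = (1.74×10^-8)(34.4)/(4.645e-09) = 128.9 Ω
R_total = R_strand/N = 128.9/7 = 18.4 Ω

18.4 Ω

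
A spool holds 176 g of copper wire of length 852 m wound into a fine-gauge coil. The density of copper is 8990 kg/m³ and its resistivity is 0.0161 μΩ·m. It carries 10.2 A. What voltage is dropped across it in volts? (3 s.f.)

6090 V

ρ = 0.0161 μΩ·m = 1.61×10^-8 Ω·m
A = m/(density·L) = 0.176/(8990×852) = 2.2978e-08 m²
R = ρL/A = (1.61×10^-8)(852)/(2.2978e-08) = 597 Ω
V = IR = 10.2 × 597 = 6090 V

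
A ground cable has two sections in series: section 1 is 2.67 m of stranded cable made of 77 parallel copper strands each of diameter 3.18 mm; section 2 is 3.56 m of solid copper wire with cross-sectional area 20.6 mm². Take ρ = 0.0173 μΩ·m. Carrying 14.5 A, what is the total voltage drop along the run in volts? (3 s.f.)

ρ = 0.0173 μΩ·m = 1.73×10^-8 Ω·m
Section 1: A_strand = π(1.5900e-03)² = 7.942e-06 m²; R₁ = ρL/(N·A_s) = (1.73×10^-8)(2.67)/(77×7.942e-06) = 7.553×10^-5 Ω
Section 2: A = 20.6 mm² = 2.060e-05 m²
R₂ = (1.73×10^-8)(3.56)/(2.060e-05) = 0.00299 Ω
R = R₁ + R₂ = 0.003065 Ω
V = IR = 14.5 × 0.003065 = 0.0444 V

0.0444 V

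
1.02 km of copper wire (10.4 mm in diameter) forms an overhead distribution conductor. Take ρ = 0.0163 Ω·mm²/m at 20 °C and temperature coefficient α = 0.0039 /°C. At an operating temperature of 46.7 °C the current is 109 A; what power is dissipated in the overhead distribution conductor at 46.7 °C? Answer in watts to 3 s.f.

2570 W

ρ = 0.0163 Ω·mm²/m = 1.63×10^-8 Ω·m
A = π(d/2)² = π(5.2000e-03 m)² = 8.495e-05 m²
R₍20₎ = ρL/A = (1.63×10^-8)(1020)/(8.495e-05) = 0.1957 Ω
R₍46.7₎ = R₍20₎(1 + αΔT) = 0.1957 × (1 + 0.0039×26.7) = 0.2161 Ω
P = I²R = (109)² × 0.2161 = 2570 W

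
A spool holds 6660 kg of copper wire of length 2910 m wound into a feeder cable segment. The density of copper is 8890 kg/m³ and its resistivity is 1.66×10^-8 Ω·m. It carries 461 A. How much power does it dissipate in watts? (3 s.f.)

A = m/(density·L) = 6660/(8890×2910) = 2.5744e-04 m²
R = ρL/A = (1.66×10^-8)(2910)/(2.5744e-04) = 0.1876 Ω
P = I²R = (461)² × 0.1876 = 39900 W

39900 W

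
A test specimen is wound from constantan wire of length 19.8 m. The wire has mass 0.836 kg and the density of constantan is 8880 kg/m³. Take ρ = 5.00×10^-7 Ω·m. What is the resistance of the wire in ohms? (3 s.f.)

A = m/(density·L) = 0.836/(8880×19.8) = 4.7548e-06 m²
R = ρL/A = (5.00×10^-7)(19.8)/(4.7548e-06) = 2.08 Ω

2.08 Ω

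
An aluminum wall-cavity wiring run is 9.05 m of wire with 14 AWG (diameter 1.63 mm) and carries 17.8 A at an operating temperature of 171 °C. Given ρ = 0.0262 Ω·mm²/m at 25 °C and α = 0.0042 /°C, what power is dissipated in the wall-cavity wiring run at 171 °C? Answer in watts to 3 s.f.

ρ = 0.0262 Ω·mm²/m = 2.62×10^-8 Ω·m
A = π(1.63/2 mm)² = π(8.1500e-04 m)² = 2.087e-06 m²
R₍25₎ = ρL/A = (2.62×10^-8)(9.05)/(2.087e-06) = 0.1136 Ω
R₍171₎ = R₍25₎(1 + αΔT) = 0.1136 × (1 + 0.0042×146) = 0.1833 Ω
P = I²R = (17.8)² × 0.1833 = 58.1 W

58.1 W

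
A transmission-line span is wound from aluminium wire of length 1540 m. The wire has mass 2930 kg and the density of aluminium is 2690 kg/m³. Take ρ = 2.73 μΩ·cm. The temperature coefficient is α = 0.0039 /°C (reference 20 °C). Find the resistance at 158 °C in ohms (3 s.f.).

ρ = 2.73 μΩ·cm = 2.73×10^-8 Ω·m
A = m/(density·L) = 2930/(2690×1540) = 7.0729e-04 m²
R = ρL/A = (2.73×10^-8)(1540)/(7.0729e-04) = 0.05944 Ω
R(158 °C) = 0.05944 × (1 + 0.0039×138) = 0.0914 Ω

0.0914 Ω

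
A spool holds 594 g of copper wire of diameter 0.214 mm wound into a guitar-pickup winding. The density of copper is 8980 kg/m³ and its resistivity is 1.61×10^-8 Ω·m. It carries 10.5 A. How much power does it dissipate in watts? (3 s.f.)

A = π(d/2)² = π(1.0700e-04 m)² = 3.5968e-08 m²
L = m/(density·A) = 0.594/(8980×3.5968e-08) = 1839 m
R = ρL/A = (1.61×10^-8)(1839)/(3.5968e-08) = 823.2 Ω
P = I²R = (10.5)² × 823.2 = 90800 W

90800 W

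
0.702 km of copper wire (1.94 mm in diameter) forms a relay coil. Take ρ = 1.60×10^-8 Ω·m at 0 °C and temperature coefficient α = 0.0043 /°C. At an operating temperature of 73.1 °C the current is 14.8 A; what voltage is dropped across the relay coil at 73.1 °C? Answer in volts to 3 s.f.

73.9 V

A = π(d/2)² = π(9.7000e-04 m)² = 2.956e-06 m²
R₍0₎ = ρL/A = (1.60×10^-8)(702)/(2.956e-06) = 3.8 Ω
R₍73.1₎ = R₍0₎(1 + αΔT) = 3.8 × (1 + 0.0043×73.1) = 4.994 Ω
V = IR = 14.8 × 4.994 = 73.9 V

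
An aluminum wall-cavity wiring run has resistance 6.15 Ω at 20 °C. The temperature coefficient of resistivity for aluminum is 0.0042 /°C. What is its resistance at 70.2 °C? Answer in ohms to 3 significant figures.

7.45 Ω

ΔT = 70.2 − 20 = 50.2 °C
R = R₀(1 + αΔT) = 6.15 × (1 + 0.0042×50.2) = 6.15 × 1.211 = 7.45 Ω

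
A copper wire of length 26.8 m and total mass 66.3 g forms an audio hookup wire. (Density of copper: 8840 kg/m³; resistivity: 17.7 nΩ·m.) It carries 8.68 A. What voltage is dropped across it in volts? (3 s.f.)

14.7 V

ρ = 17.7 nΩ·m = 1.77×10^-8 Ω·m
A = m/(density·L) = 0.0663/(8840×26.8) = 2.7985e-07 m²
R = ρL/A = (1.77×10^-8)(26.8)/(2.7985e-07) = 1.695 Ω
V = IR = 8.68 × 1.695 = 14.7 V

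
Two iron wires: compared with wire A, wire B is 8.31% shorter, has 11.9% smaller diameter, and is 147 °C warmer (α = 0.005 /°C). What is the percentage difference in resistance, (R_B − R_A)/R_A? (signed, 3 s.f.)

105%

R ∝ ρL/d² with ρ ∝ (1+αΔT), so R_B/R_A = (1 − 8.31/100) × (1 − 11.9/100)⁻² × (1 + 0.005×147)
= 0.9169 × 1.288 × 1.735 = 2.05
(R_B − R_A)/R_A = 2.05 − 1 = 105%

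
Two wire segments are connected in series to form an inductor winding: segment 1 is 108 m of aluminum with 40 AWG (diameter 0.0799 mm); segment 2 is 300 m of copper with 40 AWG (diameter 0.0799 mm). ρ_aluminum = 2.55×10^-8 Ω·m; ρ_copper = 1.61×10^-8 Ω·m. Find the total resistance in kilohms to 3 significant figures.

1.51 kΩ

Segment 1: A = π(0.0799/2 mm)² = π(3.9950e-05 m)² = 5.014e-09 m²
R₁ = ρL/A = (2.55×10^-8)(108)/(5.014e-09) = 549.3 Ω
R₂ = (1.61×10^-8)(300)/(5.014e-09) = 963.3 Ω
R = R₁ + R₂ = 1.51 kΩ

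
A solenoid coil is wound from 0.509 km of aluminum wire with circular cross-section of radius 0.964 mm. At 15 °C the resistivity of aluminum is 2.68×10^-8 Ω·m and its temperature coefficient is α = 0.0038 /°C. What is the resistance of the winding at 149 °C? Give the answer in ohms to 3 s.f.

A = πr² = π(9.6400e-04 m)² = 2.919e-06 m²
R₍15°C₎ = ρL/A = (2.68×10^-8)(509)/(2.919e-06) = 4.672 Ω
R = R₀(1 + αΔT) = 4.672(1 + 0.0038×134) = 7.05 Ω

7.05 Ω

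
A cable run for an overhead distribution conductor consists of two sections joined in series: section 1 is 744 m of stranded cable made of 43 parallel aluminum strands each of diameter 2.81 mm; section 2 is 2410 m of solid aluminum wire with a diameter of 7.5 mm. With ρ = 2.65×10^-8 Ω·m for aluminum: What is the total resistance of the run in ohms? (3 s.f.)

1.52 Ω

Section 1: A_strand = π(1.4050e-03)² = 6.202e-06 m²; R₁ = ρL/(N·A_s) = (2.65×10^-8)(744)/(43×6.202e-06) = 0.07393 Ω
Section 2: A = π(d/2)² = π(3.7500e-03 m)² = 4.418e-05 m²
R₂ = (2.65×10^-8)(2410)/(4.418e-05) = 1.446 Ω
R = R₁ + R₂ = 1.52 Ω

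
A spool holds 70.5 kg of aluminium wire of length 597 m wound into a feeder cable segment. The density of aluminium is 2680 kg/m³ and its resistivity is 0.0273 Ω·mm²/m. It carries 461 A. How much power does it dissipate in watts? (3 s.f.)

ρ = 0.0273 Ω·mm²/m = 2.73×10^-8 Ω·m
A = m/(density·L) = 70.5/(2680×597) = 4.4064e-05 m²
R = ρL/A = (2.73×10^-8)(597)/(4.4064e-05) = 0.3699 Ω
P = I²R = (461)² × 0.3699 = 78600 W

78600 W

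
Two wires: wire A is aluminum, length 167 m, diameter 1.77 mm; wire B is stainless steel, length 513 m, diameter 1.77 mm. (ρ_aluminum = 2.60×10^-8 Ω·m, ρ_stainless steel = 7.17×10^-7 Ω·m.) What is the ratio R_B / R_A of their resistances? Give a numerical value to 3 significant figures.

R ∝ ρL/d², so R_B/R_A = (ρ_B/ρ_A) × (L_B/L_A)
= (7.17×10^-7/2.60×10^-8) × (513/167) = 84.7

84.7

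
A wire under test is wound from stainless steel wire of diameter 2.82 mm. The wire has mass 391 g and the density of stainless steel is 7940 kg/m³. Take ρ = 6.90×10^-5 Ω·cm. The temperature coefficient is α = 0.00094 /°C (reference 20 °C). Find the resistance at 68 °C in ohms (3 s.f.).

ρ = 6.90×10^-5 Ω·cm = 6.90×10^-7 Ω·m
A = π(d/2)² = π(1.4100e-03 m)² = 6.2458e-06 m²
L = m/(density·A) = 0.391/(7940×6.2458e-06) = 7.884 m
R = ρL/A = (6.90×10^-7)(7.884)/(6.2458e-06) = 0.871 Ω
R(68 °C) = 0.871 × (1 + 0.00094×48) = 0.910 Ω

0.910 Ω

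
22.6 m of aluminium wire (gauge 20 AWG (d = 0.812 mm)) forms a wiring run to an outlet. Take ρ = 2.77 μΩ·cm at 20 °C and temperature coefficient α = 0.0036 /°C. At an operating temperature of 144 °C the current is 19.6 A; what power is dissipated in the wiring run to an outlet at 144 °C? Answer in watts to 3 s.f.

ρ = 2.77 μΩ·cm = 2.77×10^-8 Ω·m
A = π(0.812/2 mm)² = π(4.0600e-04 m)² = 5.178e-07 m²
R₍20₎ = ρL/A = (2.77×10^-8)(22.6)/(5.178e-07) = 1.209 Ω
R₍144₎ = R₍20₎(1 + αΔT) = 1.209 × (1 + 0.0036×124) = 1.749 Ω
P = I²R = (19.6)² × 1.749 = 672 W

672 W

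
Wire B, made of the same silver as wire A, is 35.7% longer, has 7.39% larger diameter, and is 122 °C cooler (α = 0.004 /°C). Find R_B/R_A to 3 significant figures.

0.602

R ∝ ρL/d² with ρ ∝ (1+αΔT), so R_B/R_A = (1 + 35.7/100) × (1 + 7.39/100)⁻² × (1 − 0.004×122)
= 1.357 × 0.8671 × 0.512 = 0.602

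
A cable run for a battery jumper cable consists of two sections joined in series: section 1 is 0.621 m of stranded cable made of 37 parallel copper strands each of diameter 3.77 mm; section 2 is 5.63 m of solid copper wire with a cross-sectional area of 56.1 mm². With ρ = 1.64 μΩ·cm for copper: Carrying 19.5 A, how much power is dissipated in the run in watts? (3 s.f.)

0.635 W

ρ = 1.64 μΩ·cm = 1.64×10^-8 Ω·m
Section 1: A_strand = π(1.8850e-03)² = 1.116e-05 m²; R₁ = ρL/(N·A_s) = (1.64×10^-8)(0.621)/(37×1.116e-05) = 2.466×10^-5 Ω
Section 2: A = 56.1 mm² = 5.610e-05 m²
R₂ = (1.64×10^-8)(5.63)/(5.610e-05) = 0.001646 Ω
R = R₁ + R₂ = 0.001671 Ω
P = I²R = (19.5)² × 0.001671 = 0.635 W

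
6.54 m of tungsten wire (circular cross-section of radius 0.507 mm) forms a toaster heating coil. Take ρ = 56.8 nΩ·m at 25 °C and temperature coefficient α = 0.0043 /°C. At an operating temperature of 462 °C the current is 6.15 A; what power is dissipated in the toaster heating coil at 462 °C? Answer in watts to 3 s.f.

50.1 W

ρ = 56.8 nΩ·m = 5.68×10^-8 Ω·m
A = πr² = π(5.0700e-04 m)² = 8.075e-07 m²
R₍25₎ = ρL/A = (5.68×10^-8)(6.54)/(8.075e-07) = 0.46 Ω
R₍462₎ = R₍25₎(1 + αΔT) = 0.46 × (1 + 0.0043×437) = 1.324 Ω
P = I²R = (6.15)² × 1.324 = 50.1 W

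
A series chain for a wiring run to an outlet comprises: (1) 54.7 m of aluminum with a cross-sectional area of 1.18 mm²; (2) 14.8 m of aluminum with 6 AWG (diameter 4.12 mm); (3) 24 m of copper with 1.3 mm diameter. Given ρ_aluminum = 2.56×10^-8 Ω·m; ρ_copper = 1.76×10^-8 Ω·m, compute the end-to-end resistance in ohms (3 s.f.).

1.53 Ω

Seg 1: A = 1.18 mm² = 1.180e-06 m²
R_1 = (2.56×10^-8)(54.7)/(1.180e-06) = 1.187 Ω
Seg 2: A = π(4.12/2 mm)² = π(2.0600e-03 m)² = 1.333e-05 m²
R_2 = (2.56×10^-8)(14.8)/(1.333e-05) = 0.02842 Ω
Seg 3: A = π(d/2)² = π(6.5000e-04 m)² = 1.327e-06 m²
R_3 = (1.76×10^-8)(24)/(1.327e-06) = 0.3182 Ω
R_total = R_1 + R_2 + R_3 = 1.53 Ω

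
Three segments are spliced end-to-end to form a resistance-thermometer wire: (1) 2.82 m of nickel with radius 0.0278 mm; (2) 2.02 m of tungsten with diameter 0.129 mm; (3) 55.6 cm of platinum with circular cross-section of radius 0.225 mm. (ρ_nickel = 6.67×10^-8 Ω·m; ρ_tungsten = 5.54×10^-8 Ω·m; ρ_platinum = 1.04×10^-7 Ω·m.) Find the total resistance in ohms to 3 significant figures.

86.4 Ω

Seg 1: A = πr² = π(2.7800e-05 m)² = 2.428e-09 m²
R_1 = (6.67×10^-8)(2.82)/(2.428e-09) = 77.47 Ω
Seg 2: A = π(d/2)² = π(6.4500e-05 m)² = 1.307e-08 m²
R_2 = (5.54×10^-8)(2.02)/(1.307e-08) = 8.562 Ω
Seg 3: A = πr² = π(2.2500e-04 m)² = 1.590e-07 m²
R_3 = (1.04×10^-7)(0.556)/(1.590e-07) = 0.3636 Ω
R_total = R_1 + R_2 + R_3 = 86.4 Ω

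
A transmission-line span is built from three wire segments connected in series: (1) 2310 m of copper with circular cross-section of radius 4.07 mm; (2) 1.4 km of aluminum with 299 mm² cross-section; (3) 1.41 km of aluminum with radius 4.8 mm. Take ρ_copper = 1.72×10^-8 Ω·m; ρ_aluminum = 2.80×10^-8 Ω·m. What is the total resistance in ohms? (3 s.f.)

Seg 1: A = πr² = π(4.0700e-03 m)² = 5.204e-05 m²
R_1 = (1.72×10^-8)(2310)/(5.204e-05) = 0.7635 Ω
Seg 2: A = 299 mm² = 2.990e-04 m²
R_2 = (2.80×10^-8)(1400)/(2.990e-04) = 0.1311 Ω
Seg 3: A = πr² = π(4.8000e-03 m)² = 7.238e-05 m²
R_3 = (2.80×10^-8)(1410)/(7.238e-05) = 0.5454 Ω
R_total = R_1 + R_2 + R_3 = 1.44 Ω

1.44 Ω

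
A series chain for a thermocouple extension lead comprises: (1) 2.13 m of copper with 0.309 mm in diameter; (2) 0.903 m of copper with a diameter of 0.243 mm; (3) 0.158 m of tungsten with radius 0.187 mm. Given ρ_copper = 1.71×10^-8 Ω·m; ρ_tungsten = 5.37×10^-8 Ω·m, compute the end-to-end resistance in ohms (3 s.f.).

Seg 1: A = π(d/2)² = π(1.5450e-04 m)² = 7.499e-08 m²
R_1 = (1.71×10^-8)(2.13)/(7.499e-08) = 0.4857 Ω
Seg 2: A = π(d/2)² = π(1.2150e-04 m)² = 4.638e-08 m²
R_2 = (1.71×10^-8)(0.903)/(4.638e-08) = 0.333 Ω
Seg 3: A = πr² = π(1.8700e-04 m)² = 1.099e-07 m²
R_3 = (5.37×10^-8)(0.158)/(1.099e-07) = 0.07723 Ω
R_total = R_1 + R_2 + R_3 = 0.896 Ω

0.896 Ω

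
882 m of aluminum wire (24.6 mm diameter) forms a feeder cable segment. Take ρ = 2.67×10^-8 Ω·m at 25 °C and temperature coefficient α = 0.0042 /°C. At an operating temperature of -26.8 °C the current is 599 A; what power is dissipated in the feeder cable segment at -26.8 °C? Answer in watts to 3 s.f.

13900 W

A = π(d/2)² = π(1.2300e-02 m)² = 4.753e-04 m²
R₍25₎ = ρL/A = (2.67×10^-8)(882)/(4.753e-04) = 0.04955 Ω
R₍-26.8₎ = R₍25₎(1 + αΔT) = 0.04955 × (1 + 0.0042×-51.8) = 0.03877 Ω
P = I²R = (599)² × 0.03877 = 13900 W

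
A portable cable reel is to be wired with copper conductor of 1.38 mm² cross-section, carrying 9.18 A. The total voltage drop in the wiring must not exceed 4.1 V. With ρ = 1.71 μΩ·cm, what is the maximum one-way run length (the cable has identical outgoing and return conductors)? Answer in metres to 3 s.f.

ρ = 1.71 μΩ·cm = 1.71×10^-8 Ω·m
A = 1.38 mm² = 1.380e-06 m²
L_max = V_max·A/(2·ρI) = (4.1)(1.380e-06)/(2×1.71×10^-8×9.18) = 18.0 m

18.0 m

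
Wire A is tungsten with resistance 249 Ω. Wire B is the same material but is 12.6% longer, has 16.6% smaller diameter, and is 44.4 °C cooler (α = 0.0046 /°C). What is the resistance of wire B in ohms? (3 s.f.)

R ∝ ρL/d² with ρ ∝ (1+αΔT), so R_B/R_A = (1 + 12.6/100) × (1 − 16.6/100)⁻² × (1 − 0.0046×44.4)
= 1.126 × 1.438 × 0.7958 = 1.288
R_B = 1.288 × 249 = 321 Ω

321 Ω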